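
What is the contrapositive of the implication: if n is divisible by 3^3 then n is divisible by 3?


The contrapositive of (P → Q) is (¬Q → ¬P); it is logically equivalent to the original.
Here P = 'n is divisible by 3^3' and Q = 'n is divisible by 3'.

If not (n is divisible by 3), then not (n is divisible by 3^3).


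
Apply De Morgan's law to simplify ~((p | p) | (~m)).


De Morgan: the negation of a disjunction is the conjunction of the negations.
Distribute ~ across |, flipping it to &, and negate each literal.

((~p) & (~p)) & m


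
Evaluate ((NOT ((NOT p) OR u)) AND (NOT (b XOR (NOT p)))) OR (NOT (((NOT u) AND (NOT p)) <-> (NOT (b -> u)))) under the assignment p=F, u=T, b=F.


Substitute p=F, u=T, b=F:
… (earlier sub-steps elided)
NOT (b XOR (NOT p)) = F
(NOT ((NOT p) OR u)) AND (NOT (b XOR (NOT p))) = F AND F = F
NOT u = F
NOT p = T
(NOT u) AND (NOT p) = F AND T = F
b -> u = F -> T = T
NOT (b -> u) = F
((NOT u) AND (NOT p)) <-> (NOT (b -> u)) = F <-> F = T
NOT (((NOT u) AND (NOT p)) <-> (NOT (b -> u))) = F
((NOT ((NOT p) OR u)) AND (NOT (b XOR (NOT p)))) OR (NOT (((NOT u) AND (NOT p)) <-> (NOT (b -> u)))) = F OR F = F

F


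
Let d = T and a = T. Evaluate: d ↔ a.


Biconditional is true when both operands have the same truth value.
Substitute: d=T, a=T.
T ↔ T evaluates to T.

T


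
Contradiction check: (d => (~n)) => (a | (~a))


Truth table over {a, d, n}:
a | d | n | φ
-------------
False | False | False | True
True | False | False | True
False | True | False | True
True | True | False | True
False | False | True | True
True | False | True | True
False | True | True | True
True | True | True | True
Satisfying assignment at row 1: a=False, d=False, n=False gives True.

No, it is not a contradiction.


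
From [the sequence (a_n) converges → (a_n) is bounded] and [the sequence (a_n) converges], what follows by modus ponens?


Modus ponens: from (P → Q) and P, infer Q.
P = 'the sequence (a_n) converges' is asserted, and P → Q holds, so Q follows.

(a_n) is bounded.


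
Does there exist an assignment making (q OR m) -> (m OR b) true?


Search for a satisfying assignment over {b, m, q}.
Try b=F, m=F, q=F: the formula evaluates to T.
A satisfying assignment exists.

Satisfiable.


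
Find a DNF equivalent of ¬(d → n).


Step 1: Rewrite implication then negate: ¬(¬d ∨ n) = d ∧ ¬n.

d ∧ (¬n)


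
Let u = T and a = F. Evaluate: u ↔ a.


Biconditional is true when both operands have the same truth value.
Substitute: u=T, a=F.
T ↔ F evaluates to F.

F


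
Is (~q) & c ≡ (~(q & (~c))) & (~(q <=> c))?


Compare truth tables:
c | q | φ | ψ
-------------
False | False | False | False
True | False | True | True
False | True | False | False
True | True | False | False
The columns φ and ψ agree on every row.

Yes, they are logically equivalent.


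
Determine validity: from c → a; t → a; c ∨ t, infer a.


This matches the form of proof by cases: the conclusion follows in every model of the premises.

Valid.


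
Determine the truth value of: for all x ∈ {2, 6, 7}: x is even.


Evaluate the predicate on each element: 2:T, 6:T, 7:F.
Counterexample x = 7 fails the predicate.

F


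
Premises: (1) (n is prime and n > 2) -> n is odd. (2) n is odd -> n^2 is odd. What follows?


Hypothetical syllogism: from (P → Q) and (Q → R), infer (P → R).
Chain the two implications through the shared middle term 'n is odd'.

(n is prime and n > 2) -> n^2 is odd


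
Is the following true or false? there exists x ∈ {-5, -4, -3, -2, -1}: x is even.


Evaluate the predicate on each element: -5:F, -4:T, -3:F, -2:T, -1:F.
Witness x = -4 satisfies the predicate.

T


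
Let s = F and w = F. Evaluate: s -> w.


Implication is false only when antecedent is true and consequent is false.
Substitute: s=F, w=F.
F -> F evaluates to T.

T


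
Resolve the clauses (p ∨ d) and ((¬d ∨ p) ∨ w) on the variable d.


The clauses contain complementary literals d and ¬d.
Resolution eliminates this pair and disjoins the remaining literals (merging duplicates).

(p ∨ w)


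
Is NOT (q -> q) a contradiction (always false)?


Truth table over {q}:
q | φ
-----
F | F
T | F
Every row is false.

Yes, it is a contradiction.


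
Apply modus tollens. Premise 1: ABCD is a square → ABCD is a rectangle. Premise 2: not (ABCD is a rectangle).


Modus tollens: from (P → Q) and ¬Q, infer ¬P.
Q = 'ABCD is a rectangle' is denied; since P → Q, P must also fail.

Not (ABCD is a square).


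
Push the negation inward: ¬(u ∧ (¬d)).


De Morgan: the negation of a conjunction is the disjunction of the negations.
Distribute ¬ across ∧, flipping it to ∨, and negate each literal.

(¬u) ∨ d


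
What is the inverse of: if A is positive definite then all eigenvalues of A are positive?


The inverse of (P → Q) is (¬P → ¬Q). It is equivalent to the converse, not to the original.
Here P = 'A is positive definite' and Q = 'all eigenvalues of A are positive'.

If not (A is positive definite), then not (all eigenvalues of A are positive).


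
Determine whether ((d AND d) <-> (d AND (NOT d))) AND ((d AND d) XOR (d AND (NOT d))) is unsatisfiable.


Truth table over {d}:
d | φ
-----
F | F
T | F
Every row is false.

Yes, it is a contradiction.


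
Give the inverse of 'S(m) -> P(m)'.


The inverse of (P → Q) is (¬P → ¬Q). It is equivalent to the converse, not to the original.
Here P = 'S(m)' and Q = 'P(m)'.

If not (S(m)), then not (P(m)).


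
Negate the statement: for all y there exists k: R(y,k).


Negation flips each quantifier (∀↔∃) and negates the inner predicate.
¬(for all y there exists k: φ) = there exists y for all k: ¬φ.

there exists y for all k: NOT(R(y,k))


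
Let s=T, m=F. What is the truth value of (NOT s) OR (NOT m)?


Substitute s=T, m=F:
NOT s = F
NOT m = T
(NOT s) OR (NOT m) = F OR T = T

T


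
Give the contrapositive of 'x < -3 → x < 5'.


The contrapositive of (P → Q) is (¬Q → ¬P); it is logically equivalent to the original.
Here P = 'x < -3' and Q = 'x < 5'.

If not (x < 5), then not (x < -3).


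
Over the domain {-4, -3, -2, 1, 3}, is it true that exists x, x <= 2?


Evaluate the predicate on each element: -4:True, -3:True, -2:True, 1:True, 3:False.
Witness x = -4 satisfies the predicate.

True


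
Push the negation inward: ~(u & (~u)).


De Morgan: the negation of a conjunction is the disjunction of the negations.
Distribute ~ across &, flipping it to |, and negate each literal.

(~u) | u


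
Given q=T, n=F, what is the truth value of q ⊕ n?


Exclusive or is true when exactly one operand is true.
Substitute: q=T, n=F.
T ⊕ F evaluates to T.

T


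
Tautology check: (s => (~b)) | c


Build the truth table over {b, c, s}:
b | c | s | φ
-------------
False | False | False | True
True | False | False | True
False | True | False | True
True | True | False | True
False | False | True | True
True | False | True | False
False | True | True | True
True | True | True | True
Counterexample at row 6: with b=True, c=False, s=True, the formula is False.

No, it is not a tautology.


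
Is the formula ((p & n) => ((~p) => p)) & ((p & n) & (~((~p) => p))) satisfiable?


Check all 4 assignments over {n, p}:
n | p | φ
---------
False | False | False
True | False | False
False | True | False
True | True | False
No assignment makes the formula true.

Unsatisfiable.


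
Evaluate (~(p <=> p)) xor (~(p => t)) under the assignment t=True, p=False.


Substitute t=True, p=False:
p <=> p = False <=> False = True
~(p <=> p) = False
p => t = False => True = True
~(p => t) = False
(~(p <=> p)) xor (~(p => t)) = False xor False = False

False


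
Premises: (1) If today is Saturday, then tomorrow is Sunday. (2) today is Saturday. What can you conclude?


Modus ponens: from (P → Q) and P, infer Q.
P = 'today is Saturday' is asserted, and P → Q holds, so Q follows.

tomorrow is Sunday.


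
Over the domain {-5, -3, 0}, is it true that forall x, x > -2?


Evaluate the predicate on each element: -5:False, -3:False, 0:True.
Counterexample x = -5 fails the predicate.

False


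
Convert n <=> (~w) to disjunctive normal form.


Step 1: n ↔ (¬w) is true exactly when both agree: (n ∧ (¬w)) ∨ (¬n ∧ ¬(¬w)).
Step 2: Eliminate any double negations (¬¬X = X).

(n & (~w)) | ((~n) & w)


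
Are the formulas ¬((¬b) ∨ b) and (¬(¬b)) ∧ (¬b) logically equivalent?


Compare truth tables:
b | φ | ψ
---------
F | F | F
T | F | F
The columns φ and ψ agree on every row.

Yes, they are logically equivalent.


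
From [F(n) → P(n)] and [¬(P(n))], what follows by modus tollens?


Modus tollens: from (P → Q) and ¬Q, infer ¬P.
Q = 'P(n)' is denied; since P → Q, P must also fail.

Not (F(n)).


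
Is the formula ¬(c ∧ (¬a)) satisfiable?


Search for a satisfying assignment over {a, c}.
Try a=F, c=F: the formula evaluates to T.
A satisfying assignment exists.

Satisfiable.


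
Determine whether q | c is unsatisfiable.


Truth table over {c, q}:
c | q | φ
---------
False | False | False
True | False | True
False | True | True
True | True | True
Satisfying assignment at row 2: c=True, q=False gives True.

No, it is not a contradiction.


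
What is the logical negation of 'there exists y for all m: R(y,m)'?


Negation flips each quantifier (∀↔∃) and negates the inner predicate.
¬(there exists y for all m: φ) = for all y there exists m: ¬φ.

for all y there exists m: NOT(R(y,m))


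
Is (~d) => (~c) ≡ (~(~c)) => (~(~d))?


Compare truth tables:
c | d | φ | ψ
-------------
False | False | True | True
True | False | False | False
False | True | True | True
True | True | True | True
The columns φ and ψ agree on every row.

Yes, they are logically equivalent.


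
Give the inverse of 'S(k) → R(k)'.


The inverse of (P → Q) is (¬P → ¬Q). It is equivalent to the converse, not to the original.
Here P = 'S(k)' and Q = 'R(k)'.

If not (S(k)), then not (R(k)).


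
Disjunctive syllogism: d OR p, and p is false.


Disjunctive syllogism: from (P ∨ Q) and ¬P, infer Q.
One disjunct, 'p', is ruled out; the other must hold.

d


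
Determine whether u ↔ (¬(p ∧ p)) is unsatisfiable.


Truth table over {p, u}:
p | u | φ
---------
F | F | F
T | F | T
F | T | T
T | T | F
Satisfying assignment at row 2: p=T, u=F gives T.

No, it is not a contradiction.


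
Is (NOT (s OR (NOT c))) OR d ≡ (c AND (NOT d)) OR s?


Compare truth tables:
c | d | s | φ | ψ
-----------------
F | F | F | F | F
T | F | F | T | T
F | T | F | T | F
T | T | F | T | F
F | F | T | F | T
T | F | T | F | T
F | T | T | T | T
T | T | T | T | T
They differ at row 3 (c=F, d=T, s=F): φ=T but ψ=F.

No, they are not logically equivalent.


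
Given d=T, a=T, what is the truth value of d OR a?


Disjunction is false only when both operands are false.
Substitute: d=T, a=T.
T OR T evaluates to T.

T


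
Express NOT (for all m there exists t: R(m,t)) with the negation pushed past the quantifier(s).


Negation flips each quantifier (∀↔∃) and negates the inner predicate.
¬(for all m there exists t: φ) = there exists m for all t: ¬φ.

there exists m for all t: NOT(R(m,t))


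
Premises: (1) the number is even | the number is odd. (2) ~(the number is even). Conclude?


Disjunctive syllogism: from (P ∨ Q) and ¬P, infer Q.
One disjunct, 'the number is even', is ruled out; the other must hold.

the number is odd


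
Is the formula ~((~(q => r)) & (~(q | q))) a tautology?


Build the truth table over {q, r}:
q | r | φ
---------
False | False | True
True | False | True
False | True | True
True | True | True
Every row evaluates to true.

Yes, it is a tautology.


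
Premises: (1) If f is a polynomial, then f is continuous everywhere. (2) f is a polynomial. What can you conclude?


Modus ponens: from (P → Q) and P, infer Q.
P = 'f is a polynomial' is asserted, and P → Q holds, so Q follows.

f is continuous everywhere.


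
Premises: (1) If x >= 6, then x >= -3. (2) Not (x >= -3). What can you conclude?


Modus tollens: from (P → Q) and ¬Q, infer ¬P.
Q = 'x >= -3' is denied; since P → Q, P must also fail.

Not (x >= 6).


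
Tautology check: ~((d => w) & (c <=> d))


Build the truth table over {c, d, w}:
c | d | w | φ
-------------
False | False | False | False
True | False | False | True
False | True | False | True
True | True | False | True
False | False | True | False
True | False | True | True
False | True | True | True
True | True | True | False
Counterexample at row 1: with c=False, d=False, w=False, the formula is False.

No, it is not a tautology.


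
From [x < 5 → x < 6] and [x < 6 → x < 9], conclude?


Hypothetical syllogism: from (P → Q) and (Q → R), infer (P → R).
Chain the two implications through the shared middle term 'x < 6'.

x < 5 → x < 9


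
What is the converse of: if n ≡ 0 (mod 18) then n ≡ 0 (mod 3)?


The converse of (P → Q) is (Q → P). It is not in general equivalent to the original.
Here P = 'n ≡ 0 (mod 18)' and Q = 'n ≡ 0 (mod 3)'.

If n ≡ 0 (mod 3), then n ≡ 0 (mod 18).


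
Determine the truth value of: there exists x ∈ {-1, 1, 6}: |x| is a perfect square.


Evaluate the predicate on each element: -1:T, 1:T, 6:F.
Witness x = -1 satisfies the predicate.

T


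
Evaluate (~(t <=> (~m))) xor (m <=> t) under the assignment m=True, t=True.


Substitute m=True, t=True:
~m = False
t <=> (~m) = True <=> False = False
~(t <=> (~m)) = True
m <=> t = True <=> True = True
(~(t <=> (~m))) xor (m <=> t) = True xor True = False

False


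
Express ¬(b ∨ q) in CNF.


Step 1: Apply De Morgan: ¬(b ∨ q) = ¬b ∧ ¬q.

(¬b) ∧ (¬q)


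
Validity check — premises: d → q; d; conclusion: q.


This matches the form of modus ponens: the conclusion follows in every model of the premises.

Valid.


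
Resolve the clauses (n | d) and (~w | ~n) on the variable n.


The clauses contain complementary literals n and ~n.
Resolution eliminates this pair and disjoins the remaining literals (merging duplicates).

(d | ~w)


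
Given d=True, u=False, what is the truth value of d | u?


Disjunction is false only when both operands are false.
Substitute: d=True, u=False.
True | False evaluates to True.

True


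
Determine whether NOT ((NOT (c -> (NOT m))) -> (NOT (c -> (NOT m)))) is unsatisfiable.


Truth table over {c, m}:
c | m | φ
---------
F | F | F
T | F | F
F | T | F
T | T | F
Every row is false.

Yes, it is a contradiction.


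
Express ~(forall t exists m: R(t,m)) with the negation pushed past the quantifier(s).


Negation flips each quantifier (∀↔∃) and negates the inner predicate.
¬(forall t exists m: φ) = exists t forall m: ¬φ.

exists t forall m: ~(R(t,m))


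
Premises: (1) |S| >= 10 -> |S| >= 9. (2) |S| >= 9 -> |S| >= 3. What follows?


Hypothetical syllogism: from (P → Q) and (Q → R), infer (P → R).
Chain the two implications through the shared middle term '|S| >= 9'.

|S| >= 10 -> |S| >= 3


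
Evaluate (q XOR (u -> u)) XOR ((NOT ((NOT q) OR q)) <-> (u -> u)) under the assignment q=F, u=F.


Substitute q=F, u=F:
u -> u = F -> F = T
q XOR (u -> u) = F XOR T = T
NOT q = T
(NOT q) OR q = T OR F = T
NOT ((NOT q) OR q) = F
u -> u = F -> F = T
(NOT ((NOT q) OR q)) <-> (u -> u) = F <-> T = F
(q XOR (u -> u)) XOR ((NOT ((NOT q) OR q)) <-> (u -> u)) = T XOR F = T

T


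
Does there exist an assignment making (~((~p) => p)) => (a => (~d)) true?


Search for a satisfying assignment over {a, d, p}.
Try a=False, d=False, p=False: the formula evaluates to True.
A satisfying assignment exists.

Satisfiable.


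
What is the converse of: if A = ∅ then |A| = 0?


The converse of (P → Q) is (Q → P). It is not in general equivalent to the original.
Here P = 'A = ∅' and Q = '|A| = 0'.

If |A| = 0, then A = ∅.


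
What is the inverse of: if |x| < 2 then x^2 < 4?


The inverse of (P → Q) is (¬P → ¬Q). It is equivalent to the converse, not to the original.
Here P = '|x| < 2' and Q = 'x^2 < 4'.

If not (|x| < 2), then not (x^2 < 4).


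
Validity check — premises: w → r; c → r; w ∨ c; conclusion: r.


This matches the form of proof by cases: the conclusion follows in every model of the premises.

Valid.


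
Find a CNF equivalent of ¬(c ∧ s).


Step 1: Apply De Morgan: ¬(c ∧ s) = ¬c ∨ ¬s.

(¬c) ∨ (¬s)


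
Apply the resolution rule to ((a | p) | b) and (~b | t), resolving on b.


The clauses contain complementary literals b and ~b.
Resolution eliminates this pair and disjoins the remaining literals (merging duplicates).

((p | a) | t)


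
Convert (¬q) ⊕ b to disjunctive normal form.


Step 1: (¬q) ⊕ b is true exactly when they disagree: ((¬q) ∧ ¬b) ∨ (¬(¬q) ∧ b).
Step 2: Eliminate any double negations (¬¬X = X).

((¬q) ∧ (¬b)) ∨ (q ∧ b)


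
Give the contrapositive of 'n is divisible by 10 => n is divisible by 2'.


The contrapositive of (P → Q) is (¬Q → ¬P); it is logically equivalent to the original.
Here P = 'n is divisible by 10' and Q = 'n is divisible by 2'.

If not (n is divisible by 2), then not (n is divisible by 10).


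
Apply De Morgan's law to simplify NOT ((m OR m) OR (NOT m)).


De Morgan: the negation of a disjunction is the conjunction of the negations.
Distribute NOT across OR, flipping it to AND, and negate each literal.

((NOT m) AND (NOT m)) AND m


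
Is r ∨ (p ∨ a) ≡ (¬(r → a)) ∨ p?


Compare truth tables:
a | p | r | φ | ψ
-----------------
F | F | F | F | F
T | F | F | T | F
F | T | F | T | T
T | T | F | T | T
F | F | T | T | T
T | F | T | T | F
F | T | T | T | T
T | T | T | T | T
They differ at row 2 (a=T, p=F, r=F): φ=T but ψ=F.

No, they are not logically equivalent.


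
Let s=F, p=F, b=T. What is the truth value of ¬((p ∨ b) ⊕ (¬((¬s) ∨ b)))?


Substitute s=F, p=F, b=T:
p ∨ b = F ∨ T = T
¬s = T
(¬s) ∨ b = T ∨ T = T
¬((¬s) ∨ b) = F
(p ∨ b) ⊕ (¬((¬s) ∨ b)) = T ⊕ F = T
¬((p ∨ b) ⊕ (¬((¬s) ∨ b))) = F

F


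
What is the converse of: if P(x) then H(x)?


The converse of (P → Q) is (Q → P). It is not in general equivalent to the original.
Here P = 'P(x)' and Q = 'H(x)'.

If H(x), then P(x).


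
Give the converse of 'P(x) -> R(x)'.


The converse of (P → Q) is (Q → P). It is not in general equivalent to the original.
Here P = 'P(x)' and Q = 'R(x)'.

If R(x), then P(x).


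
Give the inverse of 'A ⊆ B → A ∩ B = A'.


The inverse of (P → Q) is (¬P → ¬Q). It is equivalent to the converse, not to the original.
Here P = 'A ⊆ B' and Q = 'A ∩ B = A'.

If not (A ⊆ B), then not (A ∩ B = A).


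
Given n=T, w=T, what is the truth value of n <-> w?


Biconditional is true when both operands have the same truth value.
Substitute: n=T, w=T.
T <-> T evaluates to T.

T


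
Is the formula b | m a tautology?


Build the truth table over {b, m}:
b | m | φ
---------
False | False | False
True | False | True
False | True | True
True | True | True
Counterexample at row 1: with b=False, m=False, the formula is False.

No, it is not a tautology.


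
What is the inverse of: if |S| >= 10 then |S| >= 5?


The inverse of (P → Q) is (¬P → ¬Q). It is equivalent to the converse, not to the original.
Here P = '|S| >= 10' and Q = '|S| >= 5'.

If not (|S| >= 10), then not (|S| >= 5).


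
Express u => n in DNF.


Step 1: Rewrite u → n as ¬u ∨ n.

(~u) | n


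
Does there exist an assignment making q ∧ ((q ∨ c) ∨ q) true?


Search for a satisfying assignment over {c, q}.
Try c=F, q=T: the formula evaluates to T.
A satisfying assignment exists.

Satisfiable.


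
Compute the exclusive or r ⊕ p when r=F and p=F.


Exclusive or is true when exactly one operand is true.
Substitute: r=F, p=F.
F ⊕ F evaluates to F.

F


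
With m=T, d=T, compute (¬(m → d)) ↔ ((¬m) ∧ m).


Substitute m=T, d=T:
m → d = T → T = T
¬(m → d) = F
¬m = F
(¬m) ∧ m = F ∧ T = F
(¬(m → d)) ↔ ((¬m) ∧ m) = F ↔ F = T

T


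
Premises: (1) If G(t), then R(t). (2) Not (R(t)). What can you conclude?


Modus tollens: from (P → Q) and ¬Q, infer ¬P.
Q = 'R(t)' is denied; since P → Q, P must also fail.

Not (G(t)).


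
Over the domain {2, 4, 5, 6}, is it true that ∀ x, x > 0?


Evaluate the predicate on each element: 2:T, 4:T, 5:T, 6:T.
Every element satisfies the predicate.

T


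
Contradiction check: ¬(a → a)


Truth table over {a}:
a | φ
-----
F | F
T | F
Every row is false.

Yes, it is a contradiction.


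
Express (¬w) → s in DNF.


Step 1: Rewrite (¬w) → s as ¬(¬w) ∨ s.
Step 2: Eliminate any double negations (¬¬X = X).

w ∨ s


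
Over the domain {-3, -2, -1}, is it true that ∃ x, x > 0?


Evaluate the predicate on each element: -3:F, -2:F, -1:F.
No element satisfies the predicate.

F


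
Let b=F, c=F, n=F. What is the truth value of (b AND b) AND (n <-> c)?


Substitute b=F, c=F, n=F:
b AND b = F AND F = F
n <-> c = F <-> F = T
(b AND b) AND (n <-> c) = F AND T = F

F


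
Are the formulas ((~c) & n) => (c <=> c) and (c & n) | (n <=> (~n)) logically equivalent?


Compare truth tables:
c | n | φ | ψ
-------------
False | False | True | False
True | False | True | False
False | True | True | False
True | True | True | True
They differ at row 1 (c=False, n=False): φ=True but ψ=False.

No, they are not logically equivalent.


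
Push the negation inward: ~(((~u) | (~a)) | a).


De Morgan: the negation of a disjunction is the conjunction of the negations.
Distribute ~ across |, flipping it to &, and negate each literal.

(u & a) & (~a)


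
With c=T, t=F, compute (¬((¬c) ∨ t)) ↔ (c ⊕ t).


Substitute c=T, t=F:
¬c = F
(¬c) ∨ t = F ∨ F = F
¬((¬c) ∨ t) = T
c ⊕ t = T ⊕ F = T
(¬((¬c) ∨ t)) ↔ (c ⊕ t) = T ↔ T = T

T


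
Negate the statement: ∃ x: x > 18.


¬(∀ x: φ) = ∃ x: ¬φ, and ¬(∃ x: φ) = ∀ x: ¬φ.
Apply to the existential statement.

∀ x: ¬(x > 18)


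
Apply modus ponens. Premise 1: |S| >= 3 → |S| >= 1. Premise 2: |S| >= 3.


Modus ponens: from (P → Q) and P, infer Q.
P = '|S| >= 3' is asserted, and P → Q holds, so Q follows.

|S| >= 1.


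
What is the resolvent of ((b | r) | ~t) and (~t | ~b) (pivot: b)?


The clauses contain complementary literals b and ~b.
Resolution eliminates this pair and disjoins the remaining literals (merging duplicates).

(~t | r)


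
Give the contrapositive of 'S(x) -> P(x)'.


The contrapositive of (P → Q) is (¬Q → ¬P); it is logically equivalent to the original.
Here P = 'S(x)' and Q = 'P(x)'.

If not (P(x)), then not (S(x)).


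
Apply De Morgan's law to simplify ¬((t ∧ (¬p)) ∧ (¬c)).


De Morgan: the negation of a conjunction is the disjunction of the negations.
Distribute ¬ across ∧, flipping it to ∨, and negate each literal.

((¬t) ∨ p) ∨ c


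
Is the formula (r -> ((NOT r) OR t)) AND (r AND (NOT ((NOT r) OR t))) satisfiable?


Check all 4 assignments over {r, t}:
r | t | φ
---------
F | F | F
T | F | F
F | T | F
T | T | F
No assignment makes the formula true.

Unsatisfiable.


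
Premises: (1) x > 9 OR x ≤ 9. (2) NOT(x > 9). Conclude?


Disjunctive syllogism: from (P ∨ Q) and ¬P, infer Q.
One disjunct, 'x > 9', is ruled out; the other must hold.

x ≤ 9


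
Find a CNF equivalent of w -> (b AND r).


Step 1: Rewrite w → (b ∧ r) as ¬w ∨ (b ∧ r).
Step 2: Distribute ∨ over ∧.

((NOT w) OR b) AND ((NOT w) OR r)


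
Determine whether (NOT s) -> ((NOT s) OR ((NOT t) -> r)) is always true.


Build the truth table over {r, s, t}:
r | s | t | φ
-------------
F | F | F | T
T | F | F | T
F | T | F | T
T | T | F | T
F | F | T | T
T | F | T | T
F | T | T | T
T | T | T | T
Every row evaluates to true.

Yes, it is a tautology.


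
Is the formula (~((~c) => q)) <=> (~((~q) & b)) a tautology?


Build the truth table over {b, c, q}:
b | c | q | φ
-------------
False | False | False | True
True | False | False | False
False | True | False | False
True | True | False | True
False | False | True | False
True | False | True | False
False | True | True | False
True | True | True | False
Counterexample at row 2: with b=True, c=False, q=False, the formula is False.

No, it is not a tautology.


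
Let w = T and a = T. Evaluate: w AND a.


Conjunction is true only when both operands are true.
Substitute: w=T, a=T.
T AND T evaluates to T.

T


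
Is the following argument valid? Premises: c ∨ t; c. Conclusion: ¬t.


This is affirming a disjunct (fallacy). There exist truth assignments where the premises are all true but the conclusion is false.

Invalid.


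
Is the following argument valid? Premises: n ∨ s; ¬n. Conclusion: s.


This matches the form of disjunctive syllogism: the conclusion follows in every model of the premises.

Valid.


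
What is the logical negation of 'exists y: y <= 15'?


¬(forall x: φ) = exists x: ¬φ, and ¬(exists x: φ) = forall x: ¬φ.
Apply to the existential statement.

forall y: ~(y <= 15)


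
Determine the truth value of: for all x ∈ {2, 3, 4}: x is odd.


Evaluate the predicate on each element: 2:F, 3:T, 4:F.
Counterexample x = 2 fails the predicate.

F


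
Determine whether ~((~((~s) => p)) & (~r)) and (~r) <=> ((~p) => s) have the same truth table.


Compare truth tables:
p | r | s | φ | ψ
-----------------
False | False | False | False | False
True | False | False | True | True
False | True | False | True | True
True | True | False | True | False
False | False | True | True | True
True | False | True | True | True
False | True | True | True | False
True | True | True | True | False
They differ at row 4 (p=True, r=True, s=False): φ=True but ψ=False.

No, they are not logically equivalent.


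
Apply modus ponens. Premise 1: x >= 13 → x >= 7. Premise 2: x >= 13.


Modus ponens: from (P → Q) and P, infer Q.
P = 'x >= 13' is asserted, and P → Q holds, so Q follows.

x >= 7.


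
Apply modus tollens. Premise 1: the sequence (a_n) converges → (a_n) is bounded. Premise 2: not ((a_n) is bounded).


Modus tollens: from (P → Q) and ¬Q, infer ¬P.
Q = '(a_n) is bounded' is denied; since P → Q, P must also fail.

Not (the sequence (a_n) converges).


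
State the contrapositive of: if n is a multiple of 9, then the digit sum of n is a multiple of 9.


The contrapositive of (P → Q) is (¬Q → ¬P); it is logically equivalent to the original.
Here P = 'n is a multiple of 9' and Q = 'the digit sum of n is a multiple of 9'.

If not (the digit sum of n is a multiple of 9), then not (n is a multiple of 9).


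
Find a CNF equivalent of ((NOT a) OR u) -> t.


Step 1: Rewrite as ¬((¬a) ∨ u) ∨ t = (¬(¬a) ∧ ¬u) ∨ t.
Step 2: Distribute ∨ over ∧.
Step 3: Eliminate any double negations (¬¬X = X).

(a OR t) AND ((NOT u) OR t)


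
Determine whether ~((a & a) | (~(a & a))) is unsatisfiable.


Truth table over {a}:
a | φ
-----
False | False
True | False
Every row is false.

Yes, it is a contradiction.


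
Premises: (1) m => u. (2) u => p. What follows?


Hypothetical syllogism: from (P → Q) and (Q → R), infer (P → R).
Chain the two implications through the shared middle term 'u'.

m => p


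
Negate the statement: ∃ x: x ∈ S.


¬(∀ x: φ) = ∃ x: ¬φ, and ¬(∃ x: φ) = ∀ x: ¬φ.
Apply to the existential statement.

∀ x: ¬(x ∈ S)


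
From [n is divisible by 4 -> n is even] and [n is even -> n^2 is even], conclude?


Hypothetical syllogism: from (P → Q) and (Q → R), infer (P → R).
Chain the two implications through the shared middle term 'n is even'.

n is divisible by 4 -> n^2 is even


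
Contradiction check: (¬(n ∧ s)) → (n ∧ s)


Truth table over {n, s}:
n | s | φ
---------
F | F | F
T | F | F
F | T | F
T | T | T
Satisfying assignment at row 4: n=T, s=T gives T.

No, it is not a contradiction.


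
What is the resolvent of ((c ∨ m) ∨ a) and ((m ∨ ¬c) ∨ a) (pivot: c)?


The clauses contain complementary literals c and ¬c.
Resolution eliminates this pair and disjoins the remaining literals (merging duplicates).

(m ∨ a)


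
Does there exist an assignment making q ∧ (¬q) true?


Check all 2 assignments over {q}:
q | φ
-----
F | F
T | F
No assignment makes the formula true.

Unsatisfiable.


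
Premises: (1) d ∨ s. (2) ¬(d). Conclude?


Disjunctive syllogism: from (P ∨ Q) and ¬P, infer Q.
One disjunct, 'd', is ruled out; the other must hold.

s


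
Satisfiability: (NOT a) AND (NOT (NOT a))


Check all 2 assignments over {a}:
a | φ
-----
F | F
T | F
No assignment makes the formula true.

Unsatisfiable.


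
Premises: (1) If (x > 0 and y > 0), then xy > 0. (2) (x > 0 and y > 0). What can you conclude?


Modus ponens: from (P → Q) and P, infer Q.
P = '(x > 0 and y > 0)' is asserted, and P → Q holds, so Q follows.

xy > 0.


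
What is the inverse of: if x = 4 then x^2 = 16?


The inverse of (P → Q) is (¬P → ¬Q). It is equivalent to the converse, not to the original.
Here P = 'x = 4' and Q = 'x^2 = 16'.

If not (x = 4), then not (x^2 = 16).


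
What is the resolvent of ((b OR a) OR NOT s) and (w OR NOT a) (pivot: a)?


The clauses contain complementary literals a and NOTa.
Resolution eliminates this pair and disjoins the remaining literals (merging duplicates).

((b OR NOT s) OR w)


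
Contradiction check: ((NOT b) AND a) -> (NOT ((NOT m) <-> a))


Truth table over {a, b, m}:
a | b | m | φ
-------------
F | F | F | T
T | F | F | F
F | T | F | T
T | T | F | T
F | F | T | T
T | F | T | T
F | T | T | T
T | T | T | T
Satisfying assignment at row 1: a=F, b=F, m=F gives T.

No, it is not a contradiction.


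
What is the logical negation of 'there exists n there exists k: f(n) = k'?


Negation flips each quantifier (∀↔∃) and negates the inner predicate.
¬(there exists n there exists k: φ) = for all n for all k: ¬φ.

for all n for all k: NOT(f(n) = k)


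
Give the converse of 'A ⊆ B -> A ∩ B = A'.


The converse of (P → Q) is (Q → P). It is not in general equivalent to the original.
Here P = 'A ⊆ B' and Q = 'A ∩ B = A'.

If A ∩ B = A, then A ⊆ B.


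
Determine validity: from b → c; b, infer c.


This matches the form of modus ponens: the conclusion follows in every model of the premises.

Valid.


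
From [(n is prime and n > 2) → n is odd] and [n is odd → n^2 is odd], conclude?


Hypothetical syllogism: from (P → Q) and (Q → R), infer (P → R).
Chain the two implications through the shared middle term 'n is odd'.

(n is prime and n > 2) → n^2 is odd


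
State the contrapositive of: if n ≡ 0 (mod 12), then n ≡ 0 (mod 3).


The contrapositive of (P → Q) is (¬Q → ¬P); it is logically equivalent to the original.
Here P = 'n ≡ 0 (mod 12)' and Q = 'n ≡ 0 (mod 3)'.

If not (n ≡ 0 (mod 3)), then not (n ≡ 0 (mod 12)).


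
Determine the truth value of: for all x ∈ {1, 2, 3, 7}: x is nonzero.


Evaluate the predicate on each element: 1:T, 2:T, 3:T, 7:T.
Every element satisfies the predicate.

T


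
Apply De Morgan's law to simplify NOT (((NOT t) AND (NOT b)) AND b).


De Morgan: the negation of a conjunction is the disjunction of the negations.
Distribute NOT across AND, flipping it to OR, and negate each literal.

(t OR b) OR (NOT b)


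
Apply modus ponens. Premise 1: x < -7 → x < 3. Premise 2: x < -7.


Modus ponens: from (P → Q) and P, infer Q.
P = 'x < -7' is asserted, and P → Q holds, so Q follows.

x < 3.


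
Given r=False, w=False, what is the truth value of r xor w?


Exclusive or is true when exactly one operand is true.
Substitute: r=False, w=False.
False xor False evaluates to False.

False


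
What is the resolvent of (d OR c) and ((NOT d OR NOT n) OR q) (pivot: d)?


The clauses contain complementary literals d and NOTd.
Resolution eliminates this pair and disjoins the remaining literals (merging duplicates).

((c OR q) OR NOT n)


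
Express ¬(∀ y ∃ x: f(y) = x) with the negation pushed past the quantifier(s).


Negation flips each quantifier (∀↔∃) and negates the inner predicate.
¬(∀ y ∃ x: φ) = ∃ y ∀ x: ¬φ.

∃ y ∀ x: ¬(f(y) = x)


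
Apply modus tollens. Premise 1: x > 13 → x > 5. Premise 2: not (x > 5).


Modus tollens: from (P → Q) and ¬Q, infer ¬P.
Q = 'x > 5' is denied; since P → Q, P must also fail.

Not (x > 13).


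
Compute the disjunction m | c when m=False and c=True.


Disjunction is false only when both operands are false.
Substitute: m=False, c=True.
False | True evaluates to True.

True


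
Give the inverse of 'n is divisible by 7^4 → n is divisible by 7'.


The inverse of (P → Q) is (¬P → ¬Q). It is equivalent to the converse, not to the original.
Here P = 'n is divisible by 7^4' and Q = 'n is divisible by 7'.

If not (n is divisible by 7^4), then not (n is divisible by 7).


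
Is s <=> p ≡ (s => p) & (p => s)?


Compare truth tables:
p | s | φ | ψ
-------------
False | False | True | True
True | False | False | False
False | True | False | False
True | True | True | True
The columns φ and ψ agree on every row.

Yes, they are logically equivalent.


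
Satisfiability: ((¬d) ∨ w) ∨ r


Search for a satisfying assignment over {d, r, w}.
Try d=F, r=F, w=F: the formula evaluates to T.
A satisfying assignment exists.

Satisfiable.


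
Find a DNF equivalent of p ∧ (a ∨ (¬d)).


Step 1: Distribute ∧ over ∨: p ∧ (a ∨ (¬d)) = (p ∧ a) ∨ (p ∧ (¬d)).

(p ∧ a) ∨ (p ∧ (¬d))


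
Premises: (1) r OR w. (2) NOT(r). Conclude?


Disjunctive syllogism: from (P ∨ Q) and ¬P, infer Q.
One disjunct, 'r', is ruled out; the other must hold.

w


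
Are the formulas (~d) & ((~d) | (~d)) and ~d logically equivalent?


Compare truth tables:
d | φ | ψ
---------
False | True | True
True | False | False
The columns φ and ψ agree on every row.

Yes, they are logically equivalent.


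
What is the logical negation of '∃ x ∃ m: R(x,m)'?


Negation flips each quantifier (∀↔∃) and negates the inner predicate.
¬(∃ x ∃ m: φ) = ∀ x ∀ m: ¬φ.

∀ x ∀ m: ¬(R(x,m))


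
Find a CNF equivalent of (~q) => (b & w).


Step 1: Rewrite (¬q) → (b ∧ w) as ¬(¬q) ∨ (b ∧ w).
Step 2: Distribute ∨ over ∧.
Step 3: Eliminate any double negations (¬¬X = X).

(q | b) & (q | w)


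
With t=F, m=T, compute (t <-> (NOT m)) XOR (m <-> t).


Substitute t=F, m=T:
NOT m = F
t <-> (NOT m) = F <-> F = T
m <-> t = T <-> F = F
(t <-> (NOT m)) XOR (m <-> t) = T XOR F = T

T


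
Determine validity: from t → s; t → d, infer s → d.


This is (no valid rule). There exist truth assignments where the premises are all true but the conclusion is false.

Invalid.


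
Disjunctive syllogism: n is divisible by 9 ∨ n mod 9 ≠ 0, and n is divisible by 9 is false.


Disjunctive syllogism: from (P ∨ Q) and ¬P, infer Q.
One disjunct, 'n is divisible by 9', is ruled out; the other must hold.

n mod 9 ≠ 0


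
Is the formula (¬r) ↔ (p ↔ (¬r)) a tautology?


Build the truth table over {p, r}:
p | r | φ
---------
F | F | F
T | F | T
F | T | F
T | T | T
Counterexample at row 1: with p=F, r=F, the formula is F.

No, it is not a tautology.


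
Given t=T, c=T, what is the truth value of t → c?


Implication is false only when antecedent is true and consequent is false.
Substitute: t=T, c=T.
T → T evaluates to T.

T


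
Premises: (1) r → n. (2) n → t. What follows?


Hypothetical syllogism: from (P → Q) and (Q → R), infer (P → R).
Chain the two implications through the shared middle term 'n'.

r → t


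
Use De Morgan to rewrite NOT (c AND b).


De Morgan: the negation of a conjunction is the disjunction of the negations.
Distribute NOT across AND, flipping it to OR, and negate each literal.

(NOT c) OR (NOT b)


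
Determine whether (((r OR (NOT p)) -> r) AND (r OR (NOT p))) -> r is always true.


Build the truth table over {p, r}:
p | r | φ
---------
F | F | T
T | F | T
F | T | T
T | T | T
Every row evaluates to true.

Yes, it is a tautology.


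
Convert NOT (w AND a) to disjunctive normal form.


Step 1: Apply De Morgan: ¬(w ∧ a) = ¬w ∨ ¬a.

(NOT w) OR (NOT a)


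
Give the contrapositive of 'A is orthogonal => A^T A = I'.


The contrapositive of (P → Q) is (¬Q → ¬P); it is logically equivalent to the original.
Here P = 'A is orthogonal' and Q = 'A^T A = I'.

If not (A^T A = I), then not (A is orthogonal).


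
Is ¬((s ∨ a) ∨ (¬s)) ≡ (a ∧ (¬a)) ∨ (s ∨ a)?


Compare truth tables:
a | s | φ | ψ
-------------
F | F | F | F
T | F | F | T
F | T | F | T
T | T | F | T
They differ at row 2 (a=T, s=F): φ=F but ψ=T.

No, they are not logically equivalent.


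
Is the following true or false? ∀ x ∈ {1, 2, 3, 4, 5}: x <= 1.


Evaluate the predicate on each element: 1:T, 2:F, 3:F, 4:F, 5:F.
Counterexample x = 2 fails the predicate.

F


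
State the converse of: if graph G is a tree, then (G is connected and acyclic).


The converse of (P → Q) is (Q → P). It is not in general equivalent to the original.
Here P = 'graph G is a tree' and Q = '(G is connected and acyclic)'.

If (G is connected and acyclic), then graph G is a tree.


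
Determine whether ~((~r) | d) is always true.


Build the truth table over {d, r}:
d | r | φ
---------
False | False | False
True | False | False
False | True | True
True | True | False
Counterexample at row 1: with d=False, r=False, the formula is False.

No, it is not a tautology.


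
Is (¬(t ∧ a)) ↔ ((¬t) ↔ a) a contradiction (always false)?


Truth table over {a, t}:
a | t | φ
---------
F | F | F
T | F | T
F | T | T
T | T | T
Satisfying assignment at row 2: a=T, t=F gives T.

No, it is not a contradiction.


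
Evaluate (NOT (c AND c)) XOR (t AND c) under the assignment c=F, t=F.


Substitute c=F, t=F:
c AND c = F AND F = F
NOT (c AND c) = T
t AND c = F AND F = F
(NOT (c AND c)) XOR (t AND c) = T XOR F = T

T


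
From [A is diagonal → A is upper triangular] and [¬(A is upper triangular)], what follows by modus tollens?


Modus tollens: from (P → Q) and ¬Q, infer ¬P.
Q = 'A is upper triangular' is denied; since P → Q, P must also fail.

Not (A is diagonal).


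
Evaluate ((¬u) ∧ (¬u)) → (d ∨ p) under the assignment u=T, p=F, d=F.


Substitute u=T, p=F, d=F:
¬u = F
¬u = F
(¬u) ∧ (¬u) = F ∧ F = F
d ∨ p = F ∨ F = F
((¬u) ∧ (¬u)) → (d ∨ p) = F → F = T

T


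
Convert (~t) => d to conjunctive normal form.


Step 1: Rewrite (¬t) → d as ¬(¬t) ∨ d.
Step 2: Eliminate any double negations (¬¬X = X).

t | d


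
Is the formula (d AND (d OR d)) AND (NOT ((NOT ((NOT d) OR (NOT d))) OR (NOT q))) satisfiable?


Check all 4 assignments over {d, q}:
d | q | φ
---------
F | F | F
T | F | F
F | T | F
T | T | F
No assignment makes the formula true.

Unsatisfiable.


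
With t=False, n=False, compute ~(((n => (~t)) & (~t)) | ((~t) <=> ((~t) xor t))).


Substitute t=False, n=False:
~t = True
n => (~t) = False => True = True
~t = True
(n => (~t)) & (~t) = True & True = True
~t = True
~t = True
(~t) xor t = True xor False = True
(~t) <=> ((~t) xor t) = True <=> True = True
((n => (~t)) & (~t)) | ((~t) <=> ((~t) xor t)) = True | True = True
~(((n => (~t)) & (~t)) | ((~t) <=> ((~t) xor t))) = False

False
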